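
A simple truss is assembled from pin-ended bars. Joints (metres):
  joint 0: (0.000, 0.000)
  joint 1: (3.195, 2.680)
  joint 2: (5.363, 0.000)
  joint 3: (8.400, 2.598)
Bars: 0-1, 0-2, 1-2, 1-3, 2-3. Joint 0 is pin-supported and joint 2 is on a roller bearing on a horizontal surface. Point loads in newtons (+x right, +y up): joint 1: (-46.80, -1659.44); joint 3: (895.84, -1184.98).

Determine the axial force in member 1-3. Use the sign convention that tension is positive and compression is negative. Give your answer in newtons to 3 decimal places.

2240.083

N=4 nodes, M=5 members, R=3 reactions → 2N=8, M+R=8
member 0 (0-1): L=4.1702, (cx,cy)=(0.7662,0.6427)
member 1 (0-2): L=5.3630, (cx,cy)=(1.0000,0.0000)
member 2 (1-2): L=3.4471, (cx,cy)=(0.6289,-0.7775)
member 3 (1-3): L=5.2056, (cx,cy)=(0.9999,-0.0158)
member 4 (2-3): L=3.9966, (cx,cy)=(0.7599,0.6500)
solve A·x = −loads:
  F[0-1] = +639.2108 N (tension)
  F[0-2] = +359.3065 N (tension)
  F[1-2] = -2708.1998 N (compression)
  F[1-3] = +2240.0827 N (tension)
  F[2-3] = -1768.6259 N (compression)
  Rx@0 = -849.0400 N
  Ry@0 = -410.7937 N
  Ry@2 = +3255.2137 N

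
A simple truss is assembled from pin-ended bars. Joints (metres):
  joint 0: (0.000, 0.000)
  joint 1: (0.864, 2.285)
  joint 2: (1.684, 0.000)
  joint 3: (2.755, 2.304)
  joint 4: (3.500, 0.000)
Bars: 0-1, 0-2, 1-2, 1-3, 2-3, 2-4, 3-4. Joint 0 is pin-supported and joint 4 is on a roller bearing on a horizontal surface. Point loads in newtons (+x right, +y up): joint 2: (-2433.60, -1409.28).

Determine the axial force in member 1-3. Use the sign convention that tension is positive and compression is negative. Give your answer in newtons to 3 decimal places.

N=5 nodes, M=7 members, R=3 reactions → 2N=10, M+R=10
member 0 (0-1): L=2.4429, (cx,cy)=(0.3537,0.9354)
member 1 (0-2): L=1.6840, (cx,cy)=(1.0000,0.0000)
member 2 (1-2): L=2.4277, (cx,cy)=(0.3378,-0.9412)
member 3 (1-3): L=1.8911, (cx,cy)=(0.9999,0.0100)
member 4 (2-3): L=2.5408, (cx,cy)=(0.4215,0.9068)
member 5 (2-4): L=1.8160, (cx,cy)=(1.0000,0.0000)
member 6 (3-4): L=2.4215, (cx,cy)=(0.3077,-0.9515)
solve A·x = −loads:
  F[0-1] = -781.7414 N (compression)
  F[0-2] = -2157.1143 N (compression)
  F[1-2] = +771.1412 N (tension)
  F[1-3] = -536.9821 N (compression)
  F[2-3] = +753.6925 N (tension)
  F[2-4] = +219.2528 N (tension)
  F[3-4] = -712.6317 N (compression)
  Rx@0 = +2433.6000 N
  Ry@0 = +731.2150 N
  Ry@4 = +678.0650 N

-536.982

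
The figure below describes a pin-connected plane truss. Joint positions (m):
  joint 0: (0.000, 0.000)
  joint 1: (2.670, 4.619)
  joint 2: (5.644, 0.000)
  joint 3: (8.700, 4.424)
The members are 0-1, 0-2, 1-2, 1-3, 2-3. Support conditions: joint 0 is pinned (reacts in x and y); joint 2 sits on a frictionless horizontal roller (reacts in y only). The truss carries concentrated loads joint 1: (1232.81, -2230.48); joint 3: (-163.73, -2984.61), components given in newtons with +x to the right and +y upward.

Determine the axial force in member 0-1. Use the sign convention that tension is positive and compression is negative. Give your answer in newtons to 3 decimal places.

1526.189

N=4 nodes, M=5 members, R=3 reactions → 2N=8, M+R=8
member 0 (0-1): L=5.3352, (cx,cy)=(0.5005,0.8658)
member 1 (0-2): L=5.6440, (cx,cy)=(1.0000,0.0000)
member 2 (1-2): L=5.4936, (cx,cy)=(0.5414,-0.8408)
member 3 (1-3): L=6.0332, (cx,cy)=(0.9995,-0.0323)
member 4 (2-3): L=5.3769, (cx,cy)=(0.5684,0.8228)
solve A·x = −loads:
  F[0-1] = +1526.1892 N (tension)
  F[0-2] = +305.2948 N (tension)
  F[1-2] = -4295.7449 N (compression)
  F[1-3] = +1857.4706 N (tension)
  F[2-3] = -3554.4989 N (compression)
  Rx@0 = -1069.0800 N
  Ry@0 = -1321.3197 N
  Ry@2 = +6536.4097 N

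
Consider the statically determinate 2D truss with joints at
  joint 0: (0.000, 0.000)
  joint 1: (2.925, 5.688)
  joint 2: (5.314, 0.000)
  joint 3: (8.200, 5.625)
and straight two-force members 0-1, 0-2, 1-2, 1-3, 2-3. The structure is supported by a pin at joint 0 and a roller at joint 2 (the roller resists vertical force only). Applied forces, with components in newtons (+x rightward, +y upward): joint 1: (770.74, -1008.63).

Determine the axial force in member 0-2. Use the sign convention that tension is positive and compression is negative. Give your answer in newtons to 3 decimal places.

579.680

N=4 nodes, M=5 members, R=3 reactions → 2N=8, M+R=8
member 0 (0-1): L=6.3960, (cx,cy)=(0.4573,0.8893)
member 1 (0-2): L=5.3140, (cx,cy)=(1.0000,0.0000)
member 2 (1-2): L=6.1693, (cx,cy)=(0.3872,-0.9220)
member 3 (1-3): L=5.2754, (cx,cy)=(0.9999,-0.0119)
member 4 (2-3): L=6.3222, (cx,cy)=(0.4565,0.8897)
solve A·x = −loads:
  F[0-1] = +417.7849 N (tension)
  F[0-2] = +579.6802 N (tension)
  F[1-2] = -1496.9610 N (compression)
  F[1-3] = -0.0000 N (tension)
  F[2-3] = +0.0000 N (tension)
  Rx@0 = -770.7400 N
  Ry@0 = -371.5378 N
  Ry@2 = +1380.1678 N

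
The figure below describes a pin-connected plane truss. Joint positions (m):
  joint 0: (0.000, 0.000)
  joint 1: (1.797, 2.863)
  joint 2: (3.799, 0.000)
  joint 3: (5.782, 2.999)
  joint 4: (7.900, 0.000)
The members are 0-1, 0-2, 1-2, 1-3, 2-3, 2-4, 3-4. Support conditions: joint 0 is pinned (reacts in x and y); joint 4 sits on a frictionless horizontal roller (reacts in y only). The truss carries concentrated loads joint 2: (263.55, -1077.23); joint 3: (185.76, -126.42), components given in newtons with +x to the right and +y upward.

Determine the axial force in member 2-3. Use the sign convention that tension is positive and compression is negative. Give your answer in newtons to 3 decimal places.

N=5 nodes, M=7 members, R=3 reactions → 2N=10, M+R=10
member 0 (0-1): L=3.3802, (cx,cy)=(0.5316,0.8470)
member 1 (0-2): L=3.7990, (cx,cy)=(1.0000,0.0000)
member 2 (1-2): L=3.4935, (cx,cy)=(0.5731,-0.8195)
member 3 (1-3): L=3.9873, (cx,cy)=(0.9994,0.0341)
member 4 (2-3): L=3.5953, (cx,cy)=(0.5516,0.8341)
member 5 (2-4): L=4.1010, (cx,cy)=(1.0000,0.0000)
member 6 (3-4): L=3.6715, (cx,cy)=(0.5769,-0.8168)
solve A·x = −loads:
  F[0-1] = -616.9902 N (compression)
  F[0-2] = +777.3144 N (tension)
  F[1-2] = +609.4666 N (tension)
  F[1-3] = -677.6589 N (compression)
  F[2-3] = +692.6448 N (tension)
  F[2-4] = +480.9956 N (tension)
  F[3-4] = -833.7943 N (compression)
  Rx@0 = -449.3100 N
  Ry@0 = +522.5802 N
  Ry@4 = +681.0698 N

692.645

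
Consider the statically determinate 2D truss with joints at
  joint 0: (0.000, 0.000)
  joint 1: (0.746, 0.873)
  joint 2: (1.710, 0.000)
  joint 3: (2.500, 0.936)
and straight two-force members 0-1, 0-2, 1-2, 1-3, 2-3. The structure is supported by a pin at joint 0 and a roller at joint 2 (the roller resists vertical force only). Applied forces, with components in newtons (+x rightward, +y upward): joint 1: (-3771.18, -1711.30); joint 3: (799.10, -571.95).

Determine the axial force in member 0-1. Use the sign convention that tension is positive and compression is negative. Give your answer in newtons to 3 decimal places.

N=4 nodes, M=5 members, R=3 reactions → 2N=8, M+R=8
member 0 (0-1): L=1.1483, (cx,cy)=(0.6496,0.7602)
member 1 (0-2): L=1.7100, (cx,cy)=(1.0000,0.0000)
member 2 (1-2): L=1.3005, (cx,cy)=(0.7412,-0.6713)
member 3 (1-3): L=1.7551, (cx,cy)=(0.9994,0.0359)
member 4 (2-3): L=1.2248, (cx,cy)=(0.6450,0.7642)
solve A·x = −loads:
  F[0-1] = -2878.5453 N (compression)
  F[0-2] = -1102.0527 N (compression)
  F[1-2] = +781.4661 N (tension)
  F[1-3] = +1322.7621 N (tension)
  F[2-3] = -810.5700 N (compression)
  Rx@0 = +2972.0800 N
  Ry@0 = +2188.3832 N
  Ry@2 = +94.8668 N

-2878.545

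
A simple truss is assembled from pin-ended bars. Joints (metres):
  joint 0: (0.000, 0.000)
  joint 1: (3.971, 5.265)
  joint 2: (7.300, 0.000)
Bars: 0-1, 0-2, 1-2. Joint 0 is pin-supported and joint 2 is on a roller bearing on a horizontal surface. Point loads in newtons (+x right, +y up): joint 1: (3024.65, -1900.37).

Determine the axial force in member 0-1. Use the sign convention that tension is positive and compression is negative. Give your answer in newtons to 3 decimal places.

1646.910

N=3 nodes, M=3 members, R=3 reactions → 2N=6, M+R=6
member 0 (0-1): L=6.5946, (cx,cy)=(0.6022,0.7984)
member 1 (0-2): L=7.3000, (cx,cy)=(1.0000,0.0000)
member 2 (1-2): L=6.2292, (cx,cy)=(0.5344,-0.8452)
solve A·x = −loads:
  F[0-1] = +1646.9103 N (tension)
  F[0-2] = +2032.9512 N (tension)
  F[1-2] = -3804.0203 N (compression)
  Rx@0 = -3024.6500 N
  Ry@0 = -1314.8562 N
  Ry@2 = +3215.2262 N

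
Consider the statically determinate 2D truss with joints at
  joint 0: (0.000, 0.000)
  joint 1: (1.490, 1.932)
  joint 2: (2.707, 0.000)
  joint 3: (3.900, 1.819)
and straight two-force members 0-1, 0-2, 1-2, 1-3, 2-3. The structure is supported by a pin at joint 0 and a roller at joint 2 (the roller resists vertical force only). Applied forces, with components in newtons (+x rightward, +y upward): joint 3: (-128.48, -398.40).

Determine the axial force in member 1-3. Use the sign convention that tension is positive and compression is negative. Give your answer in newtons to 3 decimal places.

N=4 nodes, M=5 members, R=3 reactions → 2N=8, M+R=8
member 0 (0-1): L=2.4398, (cx,cy)=(0.6107,0.7919)
member 1 (0-2): L=2.7070, (cx,cy)=(1.0000,0.0000)
member 2 (1-2): L=2.2834, (cx,cy)=(0.5330,-0.8461)
member 3 (1-3): L=2.4126, (cx,cy)=(0.9989,-0.0468)
member 4 (2-3): L=2.1753, (cx,cy)=(0.5484,0.8362)
solve A·x = −loads:
  F[0-1] = +112.7027 N (tension)
  F[0-2] = -197.3076 N (compression)
  F[1-2] = -112.6154 N (compression)
  F[1-3] = +128.9918 N (tension)
  F[2-3] = -469.2164 N (compression)
  Rx@0 = +128.4800 N
  Ry@0 = -89.2450 N
  Ry@2 = +487.6450 N

128.992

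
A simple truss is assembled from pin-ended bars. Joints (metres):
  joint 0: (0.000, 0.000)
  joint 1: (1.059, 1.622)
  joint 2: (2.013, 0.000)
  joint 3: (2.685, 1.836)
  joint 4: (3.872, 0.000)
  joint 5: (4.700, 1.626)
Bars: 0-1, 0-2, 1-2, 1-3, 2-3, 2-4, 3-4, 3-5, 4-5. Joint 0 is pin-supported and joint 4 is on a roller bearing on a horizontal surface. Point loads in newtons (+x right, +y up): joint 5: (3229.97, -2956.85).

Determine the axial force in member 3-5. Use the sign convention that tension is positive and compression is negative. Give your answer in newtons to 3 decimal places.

N=6 nodes, M=9 members, R=3 reactions → 2N=12, M+R=12
member 0 (0-1): L=1.9371, (cx,cy)=(0.5467,0.8373)
member 1 (0-2): L=2.0130, (cx,cy)=(1.0000,0.0000)
member 2 (1-2): L=1.8818, (cx,cy)=(0.5070,-0.8620)
member 3 (1-3): L=1.6400, (cx,cy)=(0.9915,0.1305)
member 4 (2-3): L=1.9551, (cx,cy)=(0.3437,0.9391)
member 5 (2-4): L=1.8590, (cx,cy)=(1.0000,0.0000)
member 6 (3-4): L=2.1863, (cx,cy)=(0.5429,-0.8398)
member 7 (3-5): L=2.0259, (cx,cy)=(0.9946,-0.1037)
member 8 (4-5): L=1.8247, (cx,cy)=(0.4538,0.8911)
solve A·x = −loads:
  F[0-1] = +2375.0268 N (tension)
  F[0-2] = +1931.5597 N (tension)
  F[1-2] = -1957.3949 N (compression)
  F[1-3] = +2310.5125 N (tension)
  F[2-3] = +1796.6616 N (tension)
  F[2-4] = +321.6751 N (tension)
  F[3-4] = -2926.1996 N (compression)
  F[3-5] = +4521.3691 N (tension)
  F[4-5] = -2792.2090 N (compression)
  Rx@0 = -3229.9700 N
  Ry@0 = -1988.6888 N
  Ry@4 = +4945.5388 N

4521.369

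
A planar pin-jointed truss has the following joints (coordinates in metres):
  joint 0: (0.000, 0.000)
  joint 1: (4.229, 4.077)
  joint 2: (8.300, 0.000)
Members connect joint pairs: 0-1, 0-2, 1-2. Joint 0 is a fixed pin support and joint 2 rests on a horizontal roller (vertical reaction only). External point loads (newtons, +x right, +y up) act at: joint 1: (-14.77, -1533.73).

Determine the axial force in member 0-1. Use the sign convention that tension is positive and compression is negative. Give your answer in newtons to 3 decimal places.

N=3 nodes, M=3 members, R=3 reactions → 2N=6, M+R=6
member 0 (0-1): L=5.8742, (cx,cy)=(0.7199,0.6941)
member 1 (0-2): L=8.3000, (cx,cy)=(1.0000,0.0000)
member 2 (1-2): L=5.7615, (cx,cy)=(0.7066,-0.7076)
solve A·x = −loads:
  F[0-1] = -1094.3324 N (compression)
  F[0-2] = +773.0687 N (tension)
  F[1-2] = -1094.0902 N (compression)
  Rx@0 = +14.7700 N
  Ry@0 = +759.5219 N
  Ry@2 = +774.2081 N

-1094.332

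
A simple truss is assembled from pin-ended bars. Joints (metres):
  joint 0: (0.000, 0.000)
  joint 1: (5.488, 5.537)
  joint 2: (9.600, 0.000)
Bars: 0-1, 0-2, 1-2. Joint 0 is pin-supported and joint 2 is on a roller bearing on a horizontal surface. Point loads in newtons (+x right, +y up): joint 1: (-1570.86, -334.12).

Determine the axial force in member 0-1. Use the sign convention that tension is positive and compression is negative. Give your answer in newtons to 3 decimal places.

N=3 nodes, M=3 members, R=3 reactions → 2N=6, M+R=6
member 0 (0-1): L=7.7959, (cx,cy)=(0.7040,0.7102)
member 1 (0-2): L=9.6000, (cx,cy)=(1.0000,0.0000)
member 2 (1-2): L=6.8969, (cx,cy)=(0.5962,-0.8028)
solve A·x = −loads:
  F[0-1] = -1477.1589 N (compression)
  F[0-2] = -531.0035 N (compression)
  F[1-2] = +890.6288 N (tension)
  Rx@0 = +1570.8600 N
  Ry@0 = +1049.1410 N
  Ry@2 = -715.0210 N

-1477.159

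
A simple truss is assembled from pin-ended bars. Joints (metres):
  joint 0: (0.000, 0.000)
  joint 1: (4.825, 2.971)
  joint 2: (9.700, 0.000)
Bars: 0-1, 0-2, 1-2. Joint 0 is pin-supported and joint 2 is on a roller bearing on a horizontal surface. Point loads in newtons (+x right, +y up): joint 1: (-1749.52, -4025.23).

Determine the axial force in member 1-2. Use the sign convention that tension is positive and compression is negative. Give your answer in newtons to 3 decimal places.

N=3 nodes, M=3 members, R=3 reactions → 2N=6, M+R=6
member 0 (0-1): L=5.6663, (cx,cy)=(0.8515,0.5243)
member 1 (0-2): L=9.7000, (cx,cy)=(1.0000,0.0000)
member 2 (1-2): L=5.7090, (cx,cy)=(0.8539,-0.5204)
solve A·x = −loads:
  F[0-1] = -4880.2802 N (compression)
  F[0-2] = +2406.1309 N (tension)
  F[1-2] = -2817.7551 N (compression)
  Rx@0 = +1749.5200 N
  Ry@0 = +2558.8474 N
  Ry@2 = +1466.3826 N

-2817.755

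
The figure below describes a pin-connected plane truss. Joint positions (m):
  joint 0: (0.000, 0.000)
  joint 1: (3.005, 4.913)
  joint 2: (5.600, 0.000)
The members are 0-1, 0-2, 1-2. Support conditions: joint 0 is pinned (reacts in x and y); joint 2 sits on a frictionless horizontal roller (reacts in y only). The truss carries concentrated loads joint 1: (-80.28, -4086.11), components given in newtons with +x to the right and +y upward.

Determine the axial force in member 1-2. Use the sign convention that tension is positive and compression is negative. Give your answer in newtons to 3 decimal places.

N=3 nodes, M=3 members, R=3 reactions → 2N=6, M+R=6
member 0 (0-1): L=5.7591, (cx,cy)=(0.5218,0.8531)
member 1 (0-2): L=5.6000, (cx,cy)=(1.0000,0.0000)
member 2 (1-2): L=5.5562, (cx,cy)=(0.4670,-0.8842)
solve A·x = −loads:
  F[0-1] = -2302.1352 N (compression)
  F[0-2] = +1120.9283 N (tension)
  F[1-2] = -2400.0483 N (compression)
  Rx@0 = +80.2800 N
  Ry@0 = +1963.9056 N
  Ry@2 = +2122.2044 N

-2400.048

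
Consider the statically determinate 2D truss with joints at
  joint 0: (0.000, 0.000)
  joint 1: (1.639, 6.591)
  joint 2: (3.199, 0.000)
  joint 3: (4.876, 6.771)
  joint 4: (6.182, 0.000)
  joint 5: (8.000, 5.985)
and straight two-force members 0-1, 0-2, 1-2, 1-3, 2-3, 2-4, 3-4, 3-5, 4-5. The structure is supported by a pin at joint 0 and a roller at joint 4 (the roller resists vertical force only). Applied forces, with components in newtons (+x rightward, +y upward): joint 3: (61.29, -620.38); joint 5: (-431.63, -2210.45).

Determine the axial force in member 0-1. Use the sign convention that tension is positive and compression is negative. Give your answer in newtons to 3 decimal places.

N=6 nodes, M=9 members, R=3 reactions → 2N=12, M+R=12
member 0 (0-1): L=6.7917, (cx,cy)=(0.2413,0.9704)
member 1 (0-2): L=3.1990, (cx,cy)=(1.0000,0.0000)
member 2 (1-2): L=6.7731, (cx,cy)=(0.2303,-0.9731)
member 3 (1-3): L=3.2420, (cx,cy)=(0.9985,0.0555)
member 4 (2-3): L=6.9756, (cx,cy)=(0.2404,0.9707)
member 5 (2-4): L=2.9830, (cx,cy)=(1.0000,0.0000)
member 6 (3-4): L=6.8958, (cx,cy)=(0.1894,-0.9819)
member 7 (3-5): L=3.2214, (cx,cy)=(0.9698,-0.2440)
member 8 (4-5): L=6.2550, (cx,cy)=(0.2906,0.9568)
solve A·x = −loads:
  F[0-1] = +173.3657 N (tension)
  F[0-2] = -412.1771 N (compression)
  F[1-2] = -168.2845 N (compression)
  F[1-3] = +80.7214 N (tension)
  F[2-3] = +168.7080 N (tension)
  F[2-4] = -491.4960 N (compression)
  F[3-4] = -860.2443 N (compression)
  F[3-5] = +229.7315 N (tension)
  F[4-5] = -2251.5965 N (compression)
  Rx@0 = +370.3400 N
  Ry@0 = -168.2418 N
  Ry@4 = +2999.0718 N

173.366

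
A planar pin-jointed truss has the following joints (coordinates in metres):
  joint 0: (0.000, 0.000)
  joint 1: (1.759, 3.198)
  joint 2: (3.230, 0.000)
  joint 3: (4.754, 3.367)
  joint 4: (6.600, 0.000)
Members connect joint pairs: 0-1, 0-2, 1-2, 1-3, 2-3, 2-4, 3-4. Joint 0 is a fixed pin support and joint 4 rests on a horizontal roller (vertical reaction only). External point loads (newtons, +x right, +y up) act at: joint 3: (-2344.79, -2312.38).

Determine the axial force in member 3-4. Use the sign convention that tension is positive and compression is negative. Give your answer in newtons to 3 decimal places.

N=5 nodes, M=7 members, R=3 reactions → 2N=10, M+R=10
member 0 (0-1): L=3.6498, (cx,cy)=(0.4819,0.8762)
member 1 (0-2): L=3.2300, (cx,cy)=(1.0000,0.0000)
member 2 (1-2): L=3.5201, (cx,cy)=(0.4179,-0.9085)
member 3 (1-3): L=2.9998, (cx,cy)=(0.9984,0.0563)
member 4 (2-3): L=3.6958, (cx,cy)=(0.4124,0.9110)
member 5 (2-4): L=3.3700, (cx,cy)=(1.0000,0.0000)
member 6 (3-4): L=3.8398, (cx,cy)=(0.4807,-0.8769)
solve A·x = −loads:
  F[0-1] = -2103.3494 N (compression)
  F[0-2] = -1331.1023 N (compression)
  F[1-2] = +1915.8928 N (tension)
  F[1-3] = -1817.2003 N (compression)
  F[2-3] = -1910.5845 N (compression)
  F[2-4] = +257.3633 N (tension)
  F[3-4] = -535.3386 N (compression)
  Rx@0 = +2344.7900 N
  Ry@0 = +1842.9639 N
  Ry@4 = +469.4162 N

-535.339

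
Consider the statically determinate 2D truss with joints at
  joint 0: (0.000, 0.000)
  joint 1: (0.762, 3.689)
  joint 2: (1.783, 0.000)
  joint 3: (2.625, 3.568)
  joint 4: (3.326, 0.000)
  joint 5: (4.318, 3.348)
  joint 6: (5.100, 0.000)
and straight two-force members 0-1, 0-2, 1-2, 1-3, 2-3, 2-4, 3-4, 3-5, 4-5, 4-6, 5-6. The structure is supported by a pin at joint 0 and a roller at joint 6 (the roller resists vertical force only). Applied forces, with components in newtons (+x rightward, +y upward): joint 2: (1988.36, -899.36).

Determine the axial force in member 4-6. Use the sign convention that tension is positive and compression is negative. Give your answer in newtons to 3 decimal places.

73.441

N=7 nodes, M=11 members, R=3 reactions → 2N=14, M+R=14
member 0 (0-1): L=3.7669, (cx,cy)=(0.2023,0.9793)
member 1 (0-2): L=1.7830, (cx,cy)=(1.0000,0.0000)
member 2 (1-2): L=3.8277, (cx,cy)=(0.2667,-0.9638)
member 3 (1-3): L=1.8669, (cx,cy)=(0.9979,-0.0648)
member 4 (2-3): L=3.6660, (cx,cy)=(0.2297,0.9733)
member 5 (2-4): L=1.5430, (cx,cy)=(1.0000,0.0000)
member 6 (3-4): L=3.6362, (cx,cy)=(0.1928,-0.9812)
member 7 (3-5): L=1.7072, (cx,cy)=(0.9917,-0.1289)
member 8 (4-5): L=3.4919, (cx,cy)=(0.2841,0.9588)
member 9 (4-6): L=1.7740, (cx,cy)=(1.0000,0.0000)
member 10 (5-6): L=3.4381, (cx,cy)=(0.2275,-0.9738)
solve A·x = −loads:
  F[0-1] = -597.2851 N (compression)
  F[0-2] = +2109.1845 N (tension)
  F[1-2] = +626.3279 N (tension)
  F[1-3] = -288.4984 N (compression)
  F[2-3] = +303.8479 N (tension)
  F[2-4] = +218.1047 N (tension)
  F[3-4] = -299.1888 N (compression)
  F[3-5] = -161.7750 N (compression)
  F[4-5] = +306.1921 N (tension)
  F[4-6] = +73.4406 N (tension)
  F[5-6] = -322.8863 N (compression)
  Rx@0 = -1988.3600 N
  Ry@0 = +584.9367 N
  Ry@6 = +314.4233 N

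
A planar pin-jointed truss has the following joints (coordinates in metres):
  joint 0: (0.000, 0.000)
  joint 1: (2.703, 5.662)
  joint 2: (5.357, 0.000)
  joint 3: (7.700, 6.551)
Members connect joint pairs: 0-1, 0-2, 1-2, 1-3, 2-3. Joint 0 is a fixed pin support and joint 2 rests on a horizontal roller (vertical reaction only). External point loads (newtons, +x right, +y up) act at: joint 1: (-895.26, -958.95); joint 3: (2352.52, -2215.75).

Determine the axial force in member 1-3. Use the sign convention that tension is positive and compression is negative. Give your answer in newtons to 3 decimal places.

3411.446

N=4 nodes, M=5 members, R=3 reactions → 2N=8, M+R=8
member 0 (0-1): L=6.2741, (cx,cy)=(0.4308,0.9024)
member 1 (0-2): L=5.3570, (cx,cy)=(1.0000,0.0000)
member 2 (1-2): L=6.2532, (cx,cy)=(0.4244,-0.9055)
member 3 (1-3): L=5.0755, (cx,cy)=(0.9845,0.1752)
member 4 (2-3): L=6.9574, (cx,cy)=(0.3368,0.9416)
solve A·x = −loads:
  F[0-1] = +2686.7740 N (tension)
  F[0-2] = +299.7491 N (tension)
  F[1-2] = -3076.9487 N (compression)
  F[1-3] = +3411.4458 N (tension)
  F[2-3] = -2987.8075 N (compression)
  Rx@0 = -1457.2600 N
  Ry@0 = -2424.6491 N
  Ry@2 = +5599.3491 N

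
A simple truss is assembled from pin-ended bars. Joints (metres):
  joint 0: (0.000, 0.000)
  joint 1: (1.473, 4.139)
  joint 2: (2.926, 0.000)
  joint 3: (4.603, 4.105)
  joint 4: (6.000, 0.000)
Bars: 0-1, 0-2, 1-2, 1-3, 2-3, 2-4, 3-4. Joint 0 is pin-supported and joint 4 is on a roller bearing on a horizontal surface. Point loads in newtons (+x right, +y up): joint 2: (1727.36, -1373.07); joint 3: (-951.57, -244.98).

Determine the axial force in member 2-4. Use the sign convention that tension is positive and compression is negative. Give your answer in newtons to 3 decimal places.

N=5 nodes, M=7 members, R=3 reactions → 2N=10, M+R=10
member 0 (0-1): L=4.3933, (cx,cy)=(0.3353,0.9421)
member 1 (0-2): L=2.9260, (cx,cy)=(1.0000,0.0000)
member 2 (1-2): L=4.3866, (cx,cy)=(0.3312,-0.9435)
member 3 (1-3): L=3.1302, (cx,cy)=(0.9999,-0.0109)
member 4 (2-3): L=4.4343, (cx,cy)=(0.3782,0.9257)
member 5 (2-4): L=3.0740, (cx,cy)=(1.0000,0.0000)
member 6 (3-4): L=4.3362, (cx,cy)=(0.3222,-0.9467)
solve A·x = −loads:
  F[0-1] = -1498.2652 N (compression)
  F[0-2] = +1278.1337 N (tension)
  F[1-2] = +1507.5241 N (tension)
  F[1-3] = -1001.7456 N (compression)
  F[2-3] = -53.3119 N (compression)
  F[2-4] = +70.2783 N (tension)
  F[3-4] = -218.1394 N (compression)
  Rx@0 = -775.7900 N
  Ry@0 = +1411.5415 N
  Ry@4 = +206.5085 N

70.278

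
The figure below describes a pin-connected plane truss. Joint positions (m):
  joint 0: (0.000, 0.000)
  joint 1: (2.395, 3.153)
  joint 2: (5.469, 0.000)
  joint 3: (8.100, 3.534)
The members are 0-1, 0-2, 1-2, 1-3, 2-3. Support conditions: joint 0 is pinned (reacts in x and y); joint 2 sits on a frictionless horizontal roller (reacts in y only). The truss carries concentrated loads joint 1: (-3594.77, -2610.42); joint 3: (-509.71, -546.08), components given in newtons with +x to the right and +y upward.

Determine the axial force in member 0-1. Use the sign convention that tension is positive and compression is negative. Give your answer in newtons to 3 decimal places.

-4528.826

N=4 nodes, M=5 members, R=3 reactions → 2N=8, M+R=8
member 0 (0-1): L=3.9595, (cx,cy)=(0.6049,0.7963)
member 1 (0-2): L=5.4690, (cx,cy)=(1.0000,0.0000)
member 2 (1-2): L=4.4035, (cx,cy)=(0.6981,-0.7160)
member 3 (1-3): L=5.7177, (cx,cy)=(0.9978,0.0666)
member 4 (2-3): L=4.4058, (cx,cy)=(0.5972,0.8021)
solve A·x = −loads:
  F[0-1] = -4528.8257 N (compression)
  F[0-2] = -1365.0915 N (compression)
  F[1-2] = +1380.8482 N (tension)
  F[1-3] = -108.8025 N (compression)
  F[2-3] = -671.7577 N (compression)
  Rx@0 = +4104.4800 N
  Ry@0 = +3606.3850 N
  Ry@2 = -449.8850 N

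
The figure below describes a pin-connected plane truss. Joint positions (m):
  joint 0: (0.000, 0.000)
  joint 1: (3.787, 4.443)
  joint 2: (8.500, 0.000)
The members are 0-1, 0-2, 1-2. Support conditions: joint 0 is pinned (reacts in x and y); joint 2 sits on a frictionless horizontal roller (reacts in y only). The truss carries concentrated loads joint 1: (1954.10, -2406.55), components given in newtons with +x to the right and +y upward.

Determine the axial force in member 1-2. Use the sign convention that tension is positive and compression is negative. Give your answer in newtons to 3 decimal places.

N=3 nodes, M=3 members, R=3 reactions → 2N=6, M+R=6
member 0 (0-1): L=5.8379, (cx,cy)=(0.6487,0.7611)
member 1 (0-2): L=8.5000, (cx,cy)=(1.0000,0.0000)
member 2 (1-2): L=6.4771, (cx,cy)=(0.7276,-0.6860)
solve A·x = −loads:
  F[0-1] = -411.1943 N (compression)
  F[0-2] = +2220.8364 N (tension)
  F[1-2] = -3052.0994 N (compression)
  Rx@0 = -1954.1000 N
  Ry@0 = +312.9416 N
  Ry@2 = +2093.6084 N

-3052.099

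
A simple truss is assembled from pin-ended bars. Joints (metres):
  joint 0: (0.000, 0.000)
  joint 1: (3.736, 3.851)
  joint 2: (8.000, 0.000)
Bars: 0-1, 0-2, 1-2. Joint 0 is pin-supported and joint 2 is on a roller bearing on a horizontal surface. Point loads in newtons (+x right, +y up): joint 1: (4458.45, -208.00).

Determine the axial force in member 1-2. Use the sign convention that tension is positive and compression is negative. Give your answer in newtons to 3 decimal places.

N=3 nodes, M=3 members, R=3 reactions → 2N=6, M+R=6
member 0 (0-1): L=5.3654, (cx,cy)=(0.6963,0.7177)
member 1 (0-2): L=8.0000, (cx,cy)=(1.0000,0.0000)
member 2 (1-2): L=5.7456, (cx,cy)=(0.7421,-0.6703)
solve A·x = −loads:
  F[0-1] = +2835.7286 N (tension)
  F[0-2] = +2483.9072 N (tension)
  F[1-2] = -3346.9822 N (compression)
  Rx@0 = -4458.4500 N
  Ry@0 = -2035.3224 N
  Ry@2 = +2243.3224 N

-3346.982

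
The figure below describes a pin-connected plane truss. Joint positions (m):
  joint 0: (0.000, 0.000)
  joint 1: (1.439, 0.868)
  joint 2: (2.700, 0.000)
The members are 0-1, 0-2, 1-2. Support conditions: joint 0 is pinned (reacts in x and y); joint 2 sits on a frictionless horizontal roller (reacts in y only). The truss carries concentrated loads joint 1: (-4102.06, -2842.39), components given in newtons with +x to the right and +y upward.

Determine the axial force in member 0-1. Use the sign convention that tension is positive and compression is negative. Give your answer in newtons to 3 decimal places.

-5123.334

N=3 nodes, M=3 members, R=3 reactions → 2N=6, M+R=6
member 0 (0-1): L=1.6805, (cx,cy)=(0.8563,0.5165)
member 1 (0-2): L=2.7000, (cx,cy)=(1.0000,0.0000)
member 2 (1-2): L=1.5309, (cx,cy)=(0.8237,-0.5670)
solve A·x = −loads:
  F[0-1] = -5123.3335 N (compression)
  F[0-2] = +284.9631 N (tension)
  F[1-2] = -345.9476 N (compression)
  Rx@0 = +4102.0600 N
  Ry@0 = +2646.2377 N
  Ry@2 = +196.1523 N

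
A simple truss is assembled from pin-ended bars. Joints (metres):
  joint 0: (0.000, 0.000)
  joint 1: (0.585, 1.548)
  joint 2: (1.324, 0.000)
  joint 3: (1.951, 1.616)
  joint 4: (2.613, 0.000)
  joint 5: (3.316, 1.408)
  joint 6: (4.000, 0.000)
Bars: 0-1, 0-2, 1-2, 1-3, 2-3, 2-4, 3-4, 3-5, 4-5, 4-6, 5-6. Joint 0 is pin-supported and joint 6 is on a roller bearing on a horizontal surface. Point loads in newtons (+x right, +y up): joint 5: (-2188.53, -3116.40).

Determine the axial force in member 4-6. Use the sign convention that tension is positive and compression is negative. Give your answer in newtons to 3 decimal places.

880.812

N=7 nodes, M=11 members, R=3 reactions → 2N=14, M+R=14
member 0 (0-1): L=1.6549, (cx,cy)=(0.3535,0.9354)
member 1 (0-2): L=1.3240, (cx,cy)=(1.0000,0.0000)
member 2 (1-2): L=1.7153, (cx,cy)=(0.4308,-0.9024)
member 3 (1-3): L=1.3677, (cx,cy)=(0.9988,0.0497)
member 4 (2-3): L=1.7334, (cx,cy)=(0.3617,0.9323)
member 5 (2-4): L=1.2890, (cx,cy)=(1.0000,0.0000)
member 6 (3-4): L=1.7463, (cx,cy)=(0.3791,-0.9254)
member 7 (3-5): L=1.3808, (cx,cy)=(0.9886,-0.1506)
member 8 (4-5): L=1.5737, (cx,cy)=(0.4467,0.8947)
member 9 (4-6): L=1.3870, (cx,cy)=(1.0000,0.0000)
member 10 (5-6): L=1.5653, (cx,cy)=(0.4370,-0.8995)
solve A·x = −loads:
  F[0-1] = -1393.2245 N (compression)
  F[0-2] = -1696.0163 N (compression)
  F[1-2] = +1384.0987 N (tension)
  F[1-3] = -1090.1537 N (compression)
  F[2-3] = -1339.7884 N (compression)
  F[2-4] = -615.0932 N (compression)
  F[3-4] = +1778.5024 N (tension)
  F[3-5] = -2273.5744 N (compression)
  F[4-5] = -1839.4964 N (compression)
  F[4-6] = +880.8118 N (tension)
  F[5-6] = -2015.7581 N (compression)
  Rx@0 = +2188.5300 N
  Ry@0 = +1303.2670 N
  Ry@6 = +1813.1330 N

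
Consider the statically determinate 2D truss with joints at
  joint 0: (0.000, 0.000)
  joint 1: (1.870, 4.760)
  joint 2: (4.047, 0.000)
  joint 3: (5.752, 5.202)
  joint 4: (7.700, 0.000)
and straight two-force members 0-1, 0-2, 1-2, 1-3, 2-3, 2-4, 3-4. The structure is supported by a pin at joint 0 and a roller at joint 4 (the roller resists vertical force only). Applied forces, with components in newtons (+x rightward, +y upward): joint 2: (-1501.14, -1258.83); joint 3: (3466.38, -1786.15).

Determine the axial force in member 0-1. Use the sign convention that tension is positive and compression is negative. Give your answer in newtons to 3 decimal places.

1388.932

N=5 nodes, M=7 members, R=3 reactions → 2N=10, M+R=10
member 0 (0-1): L=5.1141, (cx,cy)=(0.3657,0.9308)
member 1 (0-2): L=4.0470, (cx,cy)=(1.0000,0.0000)
member 2 (1-2): L=5.2342, (cx,cy)=(0.4159,-0.9094)
member 3 (1-3): L=3.9071, (cx,cy)=(0.9936,0.1131)
member 4 (2-3): L=5.4743, (cx,cy)=(0.3115,0.9503)
member 5 (2-4): L=3.6530, (cx,cy)=(1.0000,0.0000)
member 6 (3-4): L=5.5548, (cx,cy)=(0.3507,-0.9365)
solve A·x = −loads:
  F[0-1] = +1388.9325 N (tension)
  F[0-2] = +1457.3735 N (tension)
  F[1-2] = -1290.7399 N (compression)
  F[1-3] = +1051.4580 N (tension)
  F[2-3] = +2559.9628 N (tension)
  F[2-4] = +1624.3560 N (tension)
  F[3-4] = -4631.8941 N (compression)
  Rx@0 = -1965.2400 N
  Ry@0 = -1292.7510 N
  Ry@4 = +4337.7310 N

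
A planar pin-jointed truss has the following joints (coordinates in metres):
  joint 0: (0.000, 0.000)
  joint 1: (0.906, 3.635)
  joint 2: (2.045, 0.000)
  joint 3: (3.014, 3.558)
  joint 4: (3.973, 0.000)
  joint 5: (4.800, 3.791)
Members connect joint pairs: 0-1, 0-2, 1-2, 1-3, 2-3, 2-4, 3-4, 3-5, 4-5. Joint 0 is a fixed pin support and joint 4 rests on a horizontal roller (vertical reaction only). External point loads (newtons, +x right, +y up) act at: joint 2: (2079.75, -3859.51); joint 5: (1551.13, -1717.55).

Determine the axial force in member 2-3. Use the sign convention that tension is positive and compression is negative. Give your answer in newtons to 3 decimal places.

3962.699

N=6 nodes, M=9 members, R=3 reactions → 2N=12, M+R=12
member 0 (0-1): L=3.7462, (cx,cy)=(0.2418,0.9703)
member 1 (0-2): L=2.0450, (cx,cy)=(1.0000,0.0000)
member 2 (1-2): L=3.8093, (cx,cy)=(0.2990,-0.9543)
member 3 (1-3): L=2.1094, (cx,cy)=(0.9993,-0.0365)
member 4 (2-3): L=3.6876, (cx,cy)=(0.2628,0.9649)
member 5 (2-4): L=1.9280, (cx,cy)=(1.0000,0.0000)
member 6 (3-4): L=3.6850, (cx,cy)=(0.2602,-0.9655)
member 7 (3-5): L=1.8011, (cx,cy)=(0.9916,0.1294)
member 8 (4-5): L=3.8802, (cx,cy)=(0.2131,0.9770)
solve A·x = −loads:
  F[0-1] = -36.4164 N (compression)
  F[0-2] = +3639.6871 N (tension)
  F[1-2] = +37.7992 N (tension)
  F[1-3] = -20.1228 N (compression)
  F[2-3] = +3962.6987 N (tension)
  F[2-4] = +529.9484 N (tension)
  F[3-4] = -3692.8214 N (compression)
  F[3-5] = +1999.0206 N (tension)
  F[4-5] = -2022.6238 N (compression)
  Rx@0 = -3630.8800 N
  Ry@0 = +35.3354 N
  Ry@4 = +5541.7246 N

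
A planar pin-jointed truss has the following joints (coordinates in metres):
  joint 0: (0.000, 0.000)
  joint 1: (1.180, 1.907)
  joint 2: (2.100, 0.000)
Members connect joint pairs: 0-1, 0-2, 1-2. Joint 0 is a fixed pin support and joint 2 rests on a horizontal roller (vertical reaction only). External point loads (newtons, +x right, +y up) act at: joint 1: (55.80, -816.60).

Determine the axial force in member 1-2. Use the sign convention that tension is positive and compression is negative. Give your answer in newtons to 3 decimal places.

N=3 nodes, M=3 members, R=3 reactions → 2N=6, M+R=6
member 0 (0-1): L=2.2426, (cx,cy)=(0.5262,0.8504)
member 1 (0-2): L=2.1000, (cx,cy)=(1.0000,0.0000)
member 2 (1-2): L=2.1173, (cx,cy)=(0.4345,-0.9007)
solve A·x = −loads:
  F[0-1] = -361.1098 N (compression)
  F[0-2] = +245.8109 N (tension)
  F[1-2] = -565.7180 N (compression)
  Rx@0 = -55.8000 N
  Ry@0 = +307.0769 N
  Ry@2 = +509.5231 N

-565.718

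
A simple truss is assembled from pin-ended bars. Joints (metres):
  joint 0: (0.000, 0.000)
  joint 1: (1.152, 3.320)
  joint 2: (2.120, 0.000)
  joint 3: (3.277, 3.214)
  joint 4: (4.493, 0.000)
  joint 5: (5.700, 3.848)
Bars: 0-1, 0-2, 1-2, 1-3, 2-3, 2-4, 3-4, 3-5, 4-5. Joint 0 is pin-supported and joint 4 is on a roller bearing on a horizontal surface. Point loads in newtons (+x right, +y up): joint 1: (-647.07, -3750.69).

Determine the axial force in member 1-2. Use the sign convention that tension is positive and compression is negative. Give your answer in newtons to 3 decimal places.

N=6 nodes, M=9 members, R=3 reactions → 2N=12, M+R=12
member 0 (0-1): L=3.5142, (cx,cy)=(0.3278,0.9447)
member 1 (0-2): L=2.1200, (cx,cy)=(1.0000,0.0000)
member 2 (1-2): L=3.4582, (cx,cy)=(0.2799,-0.9600)
member 3 (1-3): L=2.1276, (cx,cy)=(0.9988,-0.0498)
member 4 (2-3): L=3.4159, (cx,cy)=(0.3387,0.9409)
member 5 (2-4): L=2.3730, (cx,cy)=(1.0000,0.0000)
member 6 (3-4): L=3.4363, (cx,cy)=(0.3539,-0.9353)
member 7 (3-5): L=2.5046, (cx,cy)=(0.9674,0.2531)
member 8 (4-5): L=4.0329, (cx,cy)=(0.2993,0.9542)
solve A·x = −loads:
  F[0-1] = -3458.2503 N (compression)
  F[0-2] = +486.5934 N (tension)
  F[1-2] = -485.4459 N (compression)
  F[1-3] = -351.1478 N (compression)
  F[2-3] = +495.3183 N (tension)
  F[2-4] = +182.9429 N (tension)
  F[3-4] = -516.9856 N (compression)
  F[3-5] = -0.0000 N (compression)
  F[4-5] = +0.0000 N (tension)
  Rx@0 = +647.0700 N
  Ry@0 = +3267.1551 N
  Ry@4 = +483.5349 N

-485.446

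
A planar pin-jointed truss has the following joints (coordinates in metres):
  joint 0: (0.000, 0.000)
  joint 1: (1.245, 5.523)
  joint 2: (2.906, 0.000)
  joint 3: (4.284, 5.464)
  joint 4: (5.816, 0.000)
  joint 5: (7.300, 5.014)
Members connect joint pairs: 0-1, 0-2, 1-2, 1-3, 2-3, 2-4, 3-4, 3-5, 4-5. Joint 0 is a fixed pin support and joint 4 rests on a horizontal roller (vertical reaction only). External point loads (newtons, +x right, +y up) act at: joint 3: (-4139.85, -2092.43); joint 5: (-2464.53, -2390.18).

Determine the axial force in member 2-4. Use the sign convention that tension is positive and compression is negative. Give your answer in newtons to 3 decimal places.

N=6 nodes, M=9 members, R=3 reactions → 2N=12, M+R=12
member 0 (0-1): L=5.6616, (cx,cy)=(0.2199,0.9755)
member 1 (0-2): L=2.9060, (cx,cy)=(1.0000,0.0000)
member 2 (1-2): L=5.7674, (cx,cy)=(0.2880,-0.9576)
member 3 (1-3): L=3.0396, (cx,cy)=(0.9998,-0.0194)
member 4 (2-3): L=5.6351, (cx,cy)=(0.2445,0.9696)
member 5 (2-4): L=2.9100, (cx,cy)=(1.0000,0.0000)
member 6 (3-4): L=5.6747, (cx,cy)=(0.2700,-0.9629)
member 7 (3-5): L=3.0494, (cx,cy)=(0.9891,-0.1476)
member 8 (4-5): L=5.2290, (cx,cy)=(0.2838,0.9589)
solve A·x = −loads:
  F[0-1] = -6104.7059 N (compression)
  F[0-2] = -5261.9365 N (compression)
  F[1-2] = +6282.6579 N (tension)
  F[1-3] = -3152.4430 N (compression)
  F[2-3] = -6204.8473 N (compression)
  F[2-4] = -1935.2016 N (compression)
  F[3-4] = +4272.5688 N (tension)
  F[3-5] = -1701.4209 N (compression)
  F[4-5] = -2754.5175 N (compression)
  Rx@0 = +6604.3800 N
  Ry@0 = +5955.2733 N
  Ry@4 = -1472.6633 N

-1935.202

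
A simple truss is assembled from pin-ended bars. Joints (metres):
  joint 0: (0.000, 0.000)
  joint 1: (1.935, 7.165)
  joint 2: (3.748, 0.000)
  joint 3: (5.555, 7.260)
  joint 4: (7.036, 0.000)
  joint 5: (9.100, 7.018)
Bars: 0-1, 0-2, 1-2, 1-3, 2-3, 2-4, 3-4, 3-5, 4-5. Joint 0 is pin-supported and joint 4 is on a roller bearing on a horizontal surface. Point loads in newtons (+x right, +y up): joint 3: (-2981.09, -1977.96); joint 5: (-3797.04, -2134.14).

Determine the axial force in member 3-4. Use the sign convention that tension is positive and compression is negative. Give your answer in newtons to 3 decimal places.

N=6 nodes, M=9 members, R=3 reactions → 2N=12, M+R=12
member 0 (0-1): L=7.4217, (cx,cy)=(0.2607,0.9654)
member 1 (0-2): L=3.7480, (cx,cy)=(1.0000,0.0000)
member 2 (1-2): L=7.3908, (cx,cy)=(0.2453,-0.9694)
member 3 (1-3): L=3.6212, (cx,cy)=(0.9997,0.0262)
member 4 (2-3): L=7.4815, (cx,cy)=(0.2415,0.9704)
member 5 (2-4): L=3.2880, (cx,cy)=(1.0000,0.0000)
member 6 (3-4): L=7.4095, (cx,cy)=(0.1999,-0.9798)
member 7 (3-5): L=3.5533, (cx,cy)=(0.9977,-0.0681)
member 8 (4-5): L=7.3152, (cx,cy)=(0.2822,0.9594)
solve A·x = −loads:
  F[0-1] = -6891.9821 N (compression)
  F[0-2] = -4981.2361 N (compression)
  F[1-2] = +6769.7196 N (tension)
  F[1-3] = -3458.7261 N (compression)
  F[2-3] = -6763.1099 N (compression)
  F[2-4] = -1687.1065 N (compression)
  F[3-4] = +4988.4176 N (tension)
  F[3-5] = -3114.2397 N (compression)
  F[4-5] = -2445.6058 N (compression)
  Rx@0 = +6778.1300 N
  Ry@0 = +6653.6148 N
  Ry@4 = -2541.5148 N

4988.418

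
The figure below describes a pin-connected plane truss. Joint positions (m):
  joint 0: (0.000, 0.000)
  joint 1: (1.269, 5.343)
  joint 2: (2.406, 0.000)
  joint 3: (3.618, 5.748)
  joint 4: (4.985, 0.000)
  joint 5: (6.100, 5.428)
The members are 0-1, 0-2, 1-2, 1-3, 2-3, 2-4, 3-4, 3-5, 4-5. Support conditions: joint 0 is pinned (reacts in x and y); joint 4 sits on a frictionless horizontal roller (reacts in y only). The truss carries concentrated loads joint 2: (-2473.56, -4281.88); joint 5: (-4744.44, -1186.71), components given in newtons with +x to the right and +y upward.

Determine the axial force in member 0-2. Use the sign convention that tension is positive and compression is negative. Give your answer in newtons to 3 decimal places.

-5527.931

N=6 nodes, M=9 members, R=3 reactions → 2N=12, M+R=12
member 0 (0-1): L=5.4916, (cx,cy)=(0.2311,0.9729)
member 1 (0-2): L=2.4060, (cx,cy)=(1.0000,0.0000)
member 2 (1-2): L=5.4626, (cx,cy)=(0.2081,-0.9781)
member 3 (1-3): L=2.3837, (cx,cy)=(0.9855,0.1699)
member 4 (2-3): L=5.8744, (cx,cy)=(0.2063,0.9785)
member 5 (2-4): L=2.5790, (cx,cy)=(1.0000,0.0000)
member 6 (3-4): L=5.9083, (cx,cy)=(0.2314,-0.9729)
member 7 (3-5): L=2.5025, (cx,cy)=(0.9918,-0.1279)
member 8 (4-5): L=5.5413, (cx,cy)=(0.2012,0.9795)
solve A·x = −loads:
  F[0-1] = -7313.8174 N (compression)
  F[0-2] = -5527.9312 N (compression)
  F[1-2] = +6730.3525 N (tension)
  F[1-3] = -3136.5372 N (compression)
  F[2-3] = -2351.6664 N (compression)
  F[2-4] = -1168.3134 N (compression)
  F[3-4] = +3494.0898 N (tension)
  F[3-5] = -4420.8409 N (compression)
  F[4-5] = -1788.5842 N (compression)
  Rx@0 = +7218.0000 N
  Ry@0 = +7115.8690 N
  Ry@4 = -1647.2790 N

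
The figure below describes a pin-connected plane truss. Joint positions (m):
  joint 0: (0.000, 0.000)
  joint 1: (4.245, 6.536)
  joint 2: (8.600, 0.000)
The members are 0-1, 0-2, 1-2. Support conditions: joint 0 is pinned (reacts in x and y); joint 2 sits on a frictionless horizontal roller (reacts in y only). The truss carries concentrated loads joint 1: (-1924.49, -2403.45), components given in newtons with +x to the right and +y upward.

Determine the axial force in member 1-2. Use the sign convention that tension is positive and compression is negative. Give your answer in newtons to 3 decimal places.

N=3 nodes, M=3 members, R=3 reactions → 2N=6, M+R=6
member 0 (0-1): L=7.7935, (cx,cy)=(0.5447,0.8386)
member 1 (0-2): L=8.6000, (cx,cy)=(1.0000,0.0000)
member 2 (1-2): L=7.8540, (cx,cy)=(0.5545,-0.8322)
solve A·x = −loads:
  F[0-1] = -3195.2912 N (compression)
  F[0-2] = -184.0736 N (compression)
  F[1-2] = +331.9665 N (tension)
  Rx@0 = +1924.4900 N
  Ry@0 = +2679.7083 N
  Ry@2 = -276.2583 N

331.966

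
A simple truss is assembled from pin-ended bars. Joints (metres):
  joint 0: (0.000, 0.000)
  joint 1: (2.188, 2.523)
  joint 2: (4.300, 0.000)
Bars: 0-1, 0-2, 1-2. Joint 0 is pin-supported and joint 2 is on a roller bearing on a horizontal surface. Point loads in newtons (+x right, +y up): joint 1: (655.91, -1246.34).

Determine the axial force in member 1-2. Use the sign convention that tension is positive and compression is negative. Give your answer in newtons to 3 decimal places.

N=3 nodes, M=3 members, R=3 reactions → 2N=6, M+R=6
member 0 (0-1): L=3.3396, (cx,cy)=(0.6552,0.7555)
member 1 (0-2): L=4.3000, (cx,cy)=(1.0000,0.0000)
member 2 (1-2): L=3.2903, (cx,cy)=(0.6419,-0.7668)
solve A·x = −loads:
  F[0-1] = -300.8736 N (compression)
  F[0-2] = +853.0333 N (tension)
  F[1-2] = -1328.9467 N (compression)
  Rx@0 = -655.9100 N
  Ry@0 = +227.3045 N
  Ry@2 = +1019.0355 N

-1328.947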